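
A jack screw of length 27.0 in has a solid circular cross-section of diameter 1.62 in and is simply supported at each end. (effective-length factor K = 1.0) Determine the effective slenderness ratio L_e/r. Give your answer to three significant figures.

I = πd⁴/64 = π×1.62⁴/64 = 0.3381 in⁴
A = 2.061 in²;  r_min = √(I/A) = √(0.3381/2.061) = 0.4050 in
L_e = K·L = 1 × 27.0 = 27.00 in
λ = L_e / r_min = 27.000 / 0.4050 = 66.7

λ ≈ 66.7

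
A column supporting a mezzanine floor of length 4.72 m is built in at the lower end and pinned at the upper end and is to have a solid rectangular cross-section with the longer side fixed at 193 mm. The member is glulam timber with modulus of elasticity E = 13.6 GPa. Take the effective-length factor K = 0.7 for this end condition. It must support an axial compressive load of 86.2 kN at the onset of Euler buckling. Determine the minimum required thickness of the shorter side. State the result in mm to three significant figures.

L_e = K·L = 0.7 × 4.72 = 3.304 m
Required I = P_cr·L_e²/(π²E) = 8.620×10^4 × 3.304² / (π² × 1.36×10^10) = 7.010×10^-6 m⁴
I_req = 7.010×10^6 mm⁴
Rectangle, weak axis: I_min = h·b³/12 with h = 193 mm fixed  ⇒  b = (12I/h)^(1/3) = 75.8 mm

b ≈ 75.8 mm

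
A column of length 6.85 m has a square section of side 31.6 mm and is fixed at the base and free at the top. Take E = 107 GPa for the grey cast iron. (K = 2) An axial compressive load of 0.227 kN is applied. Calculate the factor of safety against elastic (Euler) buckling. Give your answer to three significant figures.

n ≈ 2.06

I = a⁴/12 = 31.6⁴/12 = 8.309×10^4 mm⁴
I = 8.309×10^4 mm⁴ = 8.309×10^-8 m⁴
Effective length L_e = K·L = 2 × 6.85 = 13.70 m
P_cr = π²EI / L_e² = π² × 107×10⁹ × 8.309×10^-8 / 13.70² = 467.5 N
Factor of safety n = P_cr / P = 0.46753 / 0.227 = 2.06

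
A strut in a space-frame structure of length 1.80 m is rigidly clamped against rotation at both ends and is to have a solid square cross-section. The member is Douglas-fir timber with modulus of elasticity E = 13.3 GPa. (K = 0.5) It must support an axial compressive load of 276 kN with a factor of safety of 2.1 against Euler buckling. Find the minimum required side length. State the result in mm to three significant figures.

a ≈ 80.9 mm

Required P_cr = n·P = 2.1 × 276 = 579.6 kN
L_e = K·L = 0.5 × 1.80 = 0.9000 m
Required I = P_cr·L_e²/(π²E) = 5.796×10^5 × 0.9000² / (π² × 1.33×10^10) = 3.577×10^-6 m⁴
I_req = 3.577×10^6 mm⁴
Solid square: I = a⁴/12  ⇒  a = (12I)^(1/4) = (12×3.577×10^6)^(1/4) = 80.9 mm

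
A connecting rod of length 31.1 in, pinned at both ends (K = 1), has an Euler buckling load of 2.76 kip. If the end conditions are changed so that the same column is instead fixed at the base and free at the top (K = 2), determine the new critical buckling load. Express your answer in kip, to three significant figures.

P_cr ∝ 1/K², so P_cr,new = P_cr,old × (K_old/K_new)² = 2.76 × (1/2)²
= 2.76 × 0.2500 = 0.690 kip

P_cr ≈ 0.690 kip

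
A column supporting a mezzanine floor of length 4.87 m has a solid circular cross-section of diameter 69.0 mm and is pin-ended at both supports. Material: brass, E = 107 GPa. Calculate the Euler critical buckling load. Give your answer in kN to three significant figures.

P_cr ≈ 49.5 kN

I = πd⁴/64 = π×69.0⁴/64 = 1.113×10^6 mm⁴
I = 1.113×10^6 mm⁴ = 1.113×10^-6 m⁴
Effective length L_e = K·L = 1 × 4.87 = 4.870 m
P_cr = π²EI / L_e² = π² × 107×10⁹ × 1.113×10^-6 / 4.870² = 4.954×10^4 N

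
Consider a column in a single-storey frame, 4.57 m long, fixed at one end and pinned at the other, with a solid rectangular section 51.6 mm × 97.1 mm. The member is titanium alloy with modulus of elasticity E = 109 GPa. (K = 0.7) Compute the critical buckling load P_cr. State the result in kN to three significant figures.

Buckling occurs about the weak axis: I_min = h·b³/12 with b = 51.6 mm (the shorter side).
I_min = 97.1×51.6³/12 = 1.112×10^6 mm⁴
I = 1.112×10^6 mm⁴ = 1.112×10^-6 m⁴
Effective length L_e = K·L = 0.7 × 4.57 = 3.199 m
P_cr = π²EI / L_e² = π² × 109×10⁹ × 1.112×10^-6 / 3.199² = 1.169×10^5 N

P_cr ≈ 117 kN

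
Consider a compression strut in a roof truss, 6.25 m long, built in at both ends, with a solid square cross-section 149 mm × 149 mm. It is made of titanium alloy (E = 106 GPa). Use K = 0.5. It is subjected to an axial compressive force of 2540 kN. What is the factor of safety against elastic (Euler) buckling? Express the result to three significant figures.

n ≈ 1.73

I = a⁴/12 = 149⁴/12 = 4.107×10^7 mm⁴
I = 4.107×10^7 mm⁴ = 4.107×10^-5 m⁴
Effective length L_e = K·L = 0.5 × 6.25 = 3.125 m
P_cr = π²EI / L_e² = π² × 106×10⁹ × 4.107×10^-5 / 3.125² = 4.400×10^6 N
Factor of safety n = P_cr / P = 4400.2 / 2540 = 1.73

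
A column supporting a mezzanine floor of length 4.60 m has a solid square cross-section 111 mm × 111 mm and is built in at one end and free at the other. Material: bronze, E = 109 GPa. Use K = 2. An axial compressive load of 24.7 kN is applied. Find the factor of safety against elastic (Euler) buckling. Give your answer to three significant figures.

n ≈ 6.51

I = a⁴/12 = 111⁴/12 = 1.265×10^7 mm⁴
I = 1.265×10^7 mm⁴ = 1.265×10^-5 m⁴
Effective length L_e = K·L = 2 × 4.60 = 9.200 m
P_cr = π²EI / L_e² = π² × 109×10⁹ × 1.265×10^-5 / 9.200² = 1.608×10^5 N
Factor of safety n = P_cr / P = 160.79 / 24.7 = 6.51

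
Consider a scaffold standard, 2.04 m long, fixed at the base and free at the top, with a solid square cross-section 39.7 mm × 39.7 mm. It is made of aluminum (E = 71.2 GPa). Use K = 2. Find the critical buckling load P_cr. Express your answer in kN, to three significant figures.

P_cr ≈ 8.74 kN

I = a⁴/12 = 39.7⁴/12 = 2.070×10^5 mm⁴
I = 2.070×10^5 mm⁴ = 2.070×10^-7 m⁴
Effective length L_e = K·L = 2 × 2.04 = 4.080 m
P_cr = π²EI / L_e² = π² × 71.2×10⁹ × 2.070×10^-7 / 4.080² = 8.739×10^3 N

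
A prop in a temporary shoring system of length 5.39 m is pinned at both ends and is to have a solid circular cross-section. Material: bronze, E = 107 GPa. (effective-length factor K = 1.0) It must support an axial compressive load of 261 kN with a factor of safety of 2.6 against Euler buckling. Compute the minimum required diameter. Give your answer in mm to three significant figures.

d ≈ 140 mm

Required P_cr = n·P = 2.6 × 261 = 678.6 kN
L_e = K·L = 1 × 5.39 = 5.390 m
Required I = P_cr·L_e²/(π²E) = 6.786×10^5 × 5.390² / (π² × 1.07×10^11) = 1.867×10^-5 m⁴
I_req = 1.867×10^7 mm⁴
Solid circle: I = πd⁴/64  ⇒  d = (64I/π)^(1/4) = (64×1.867×10^7/π)^(1/4) = 140 mm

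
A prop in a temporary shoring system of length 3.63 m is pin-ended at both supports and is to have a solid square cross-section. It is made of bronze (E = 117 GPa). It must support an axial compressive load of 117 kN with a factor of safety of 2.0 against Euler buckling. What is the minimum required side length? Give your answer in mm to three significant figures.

a ≈ 75.2 mm

Required P_cr = n·P = 2.0 × 117 = 234.0 kN
L_e = K·L = 1 × 3.63 = 3.630 m
Required I = P_cr·L_e²/(π²E) = 2.340×10^5 × 3.630² / (π² × 1.17×10^11) = 2.670×10^-6 m⁴
I_req = 2.670×10^6 mm⁴
Solid square: I = a⁴/12  ⇒  a = (12I)^(1/4) = (12×2.670×10^6)^(1/4) = 75.2 mm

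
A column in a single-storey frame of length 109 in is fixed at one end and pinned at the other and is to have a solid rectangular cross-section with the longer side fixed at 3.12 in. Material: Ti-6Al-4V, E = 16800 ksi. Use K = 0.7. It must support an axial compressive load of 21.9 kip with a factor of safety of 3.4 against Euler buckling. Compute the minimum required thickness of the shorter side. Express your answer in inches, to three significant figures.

b ≈ 2.16 in

Required P_cr = n·P = 3.4 × 21.9 = 74.46 kip
L_e = K·L = 0.7 × 109 = 76.30 in
Required I = P_cr·L_e²/(π²E) = 7.446×10^4 × 76.30² / (π² × 1.68×10^7) = 2.614 in⁴
Rectangle, weak axis: I_min = h·b³/12 with h = 3.12 in fixed  ⇒  b = (12I/h)^(1/3) = 2.16 in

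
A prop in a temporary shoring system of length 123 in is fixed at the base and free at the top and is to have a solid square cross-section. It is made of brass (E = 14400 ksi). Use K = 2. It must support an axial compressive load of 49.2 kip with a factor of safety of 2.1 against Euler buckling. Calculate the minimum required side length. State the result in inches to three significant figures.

a ≈ 4.79 in

Required P_cr = n·P = 2.1 × 49.2 = 103.3 kip
L_e = K·L = 2 × 123 = 246.0 in
Required I = P_cr·L_e²/(π²E) = 1.033×10^5 × 246.0² / (π² × 1.44×10^7) = 43.99 in⁴
Solid square: I = a⁴/12  ⇒  a = (12I)^(1/4) = (12×43.99)^(1/4) = 4.79 in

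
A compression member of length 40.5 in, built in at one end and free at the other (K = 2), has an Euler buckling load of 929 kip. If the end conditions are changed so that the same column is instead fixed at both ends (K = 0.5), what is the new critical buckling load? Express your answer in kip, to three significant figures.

P_cr ≈ 14900 kip

P_cr ∝ 1/K², so P_cr,new = P_cr,old × (K_old/K_new)² = 929 × (2/0.5)²
= 929 × 16.00 = 14900 kip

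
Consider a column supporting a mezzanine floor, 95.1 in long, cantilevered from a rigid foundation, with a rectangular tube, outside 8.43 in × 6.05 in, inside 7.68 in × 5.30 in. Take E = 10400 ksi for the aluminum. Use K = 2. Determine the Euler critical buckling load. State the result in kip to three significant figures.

P_cr ≈ 171 kip

Weak-axis I_min = (h_o·b_o³ − h_i·b_i³)/12 with b_o = 6.05, b_i = 5.300 in (shorter outer/inner sides).
I_min = (8.43×6.05³ − 7.680×5.300³)/12 = 60.28 in⁴
Effective length L_e = K·L = 2 × 95.1 = 190.2 in
P_cr = π²EI / L_e² = π² × 10400×10³ × 60.28 / 190.2² = 1.710×10^5 lb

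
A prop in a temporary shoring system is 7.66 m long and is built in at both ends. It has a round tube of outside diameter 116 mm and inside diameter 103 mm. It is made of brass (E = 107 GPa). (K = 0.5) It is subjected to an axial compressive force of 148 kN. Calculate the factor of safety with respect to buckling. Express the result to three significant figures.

n ≈ 1.64

d_o = 116 mm, d_i = 103 mm
I = π(d_o⁴ − d_i⁴)/64 = π(116⁴ − 103.0⁴)/64 = 3.363×10^6 mm⁴
I = 3.363×10^6 mm⁴ = 3.363×10^-6 m⁴
Effective length L_e = K·L = 0.5 × 7.66 = 3.830 m
P_cr = π²EI / L_e² = π² × 107×10⁹ × 3.363×10^-6 / 3.830² = 2.421×10^5 N
Factor of safety n = P_cr / P = 242.12 / 148 = 1.64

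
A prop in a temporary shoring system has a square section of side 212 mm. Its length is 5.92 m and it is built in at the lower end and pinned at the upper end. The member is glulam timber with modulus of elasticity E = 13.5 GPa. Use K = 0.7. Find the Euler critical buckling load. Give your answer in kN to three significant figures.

I = a⁴/12 = 212⁴/12 = 1.683×10^8 mm⁴
I = 1.683×10^8 mm⁴ = 1.683×10^-4 m⁴
Effective length L_e = K·L = 0.7 × 5.92 = 4.144 m
P_cr = π²EI / L_e² = π² × 13.5×10⁹ × 1.683×10^-4 / 4.144² = 1.306×10^6 N

P_cr ≈ 1310 kN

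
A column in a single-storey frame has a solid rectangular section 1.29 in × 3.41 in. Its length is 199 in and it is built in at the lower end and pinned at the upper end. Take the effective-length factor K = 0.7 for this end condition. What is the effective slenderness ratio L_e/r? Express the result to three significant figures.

Buckling occurs about the weak axis: I_min = h·b³/12 with b = 1.29 in (the shorter side).
I_min = 3.41×1.29³/12 = 0.6100 in⁴
A = 4.399 in²;  r_min = √(I/A) = √(0.6100/4.399) = 0.3724 in
L_e = K·L = 0.7 × 199 = 139.3 in
λ = L_e / r_min = 139.30 / 0.3724 = 374

λ ≈ 374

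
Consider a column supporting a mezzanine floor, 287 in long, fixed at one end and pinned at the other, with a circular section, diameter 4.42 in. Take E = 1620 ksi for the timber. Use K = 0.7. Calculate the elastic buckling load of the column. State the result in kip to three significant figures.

P_cr ≈ 7.42 kip

I = πd⁴/64 = π×4.42⁴/64 = 18.74 in⁴
Effective length L_e = K·L = 0.7 × 287 = 200.9 in
P_cr = π²EI / L_e² = π² × 1620×10³ × 18.74 / 200.9² = 7.422×10^3 lb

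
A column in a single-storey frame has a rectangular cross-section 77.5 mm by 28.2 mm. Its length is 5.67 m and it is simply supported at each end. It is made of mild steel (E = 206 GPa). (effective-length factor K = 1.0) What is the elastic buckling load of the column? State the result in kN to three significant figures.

Buckling occurs about the weak axis: I_min = h·b³/12 with b = 28.2 mm (the shorter side).
I_min = 77.5×28.2³/12 = 1.448×10^5 mm⁴
I = 1.448×10^5 mm⁴ = 1.448×10^-7 m⁴
Effective length L_e = K·L = 1 × 5.67 = 5.670 m
P_cr = π²EI / L_e² = π² × 206×10⁹ × 1.448×10^-7 / 5.670² = 9.159×10^3 N

P_cr ≈ 9.16 kN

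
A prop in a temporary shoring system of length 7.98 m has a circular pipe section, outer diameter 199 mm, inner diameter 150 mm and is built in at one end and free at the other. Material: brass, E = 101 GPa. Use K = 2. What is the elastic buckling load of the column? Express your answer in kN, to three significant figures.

d_o = 199 mm, d_i = 150 mm
I = π(d_o⁴ − d_i⁴)/64 = π(199⁴ − 150.0⁴)/64 = 5.213×10^7 mm⁴
I = 5.213×10^7 mm⁴ = 5.213×10^-5 m⁴
Effective length L_e = K·L = 2 × 7.98 = 15.96 m
P_cr = π²EI / L_e² = π² × 101×10⁹ × 5.213×10^-5 / 15.96² = 2.040×10^5 N

P_cr ≈ 204 kN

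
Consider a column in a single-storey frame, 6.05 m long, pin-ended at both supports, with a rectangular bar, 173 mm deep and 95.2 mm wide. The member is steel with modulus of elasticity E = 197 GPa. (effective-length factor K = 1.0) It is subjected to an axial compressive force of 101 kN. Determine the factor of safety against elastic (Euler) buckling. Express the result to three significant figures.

Buckling occurs about the weak axis: I_min = h·b³/12 with b = 95.2 mm (the shorter side).
I_min = 173×95.2³/12 = 1.244×10^7 mm⁴
I = 1.244×10^7 mm⁴ = 1.244×10^-5 m⁴
Effective length L_e = K·L = 1 × 6.05 = 6.050 m
P_cr = π²EI / L_e² = π² × 197×10⁹ × 1.244×10^-5 / 6.050² = 6.607×10^5 N
Factor of safety n = P_cr / P = 660.74 / 101 = 6.54

n ≈ 6.54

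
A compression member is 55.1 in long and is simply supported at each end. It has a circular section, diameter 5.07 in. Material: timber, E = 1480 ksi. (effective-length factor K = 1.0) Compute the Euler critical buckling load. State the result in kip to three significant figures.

P_cr ≈ 156 kip

I = πd⁴/64 = π×5.07⁴/64 = 32.43 in⁴
Effective length L_e = K·L = 1 × 55.1 = 55.10 in
P_cr = π²EI / L_e² = π² × 1480×10³ × 32.43 / 55.10² = 1.560×10^5 lb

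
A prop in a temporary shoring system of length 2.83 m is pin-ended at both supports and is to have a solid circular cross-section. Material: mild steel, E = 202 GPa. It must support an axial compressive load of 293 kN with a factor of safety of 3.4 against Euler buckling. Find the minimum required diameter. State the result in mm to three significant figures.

d ≈ 95.0 mm

Required P_cr = n·P = 3.4 × 293 = 996.2 kN
L_e = K·L = 1 × 2.83 = 2.830 m
Required I = P_cr·L_e²/(π²E) = 9.962×10^5 × 2.830² / (π² × 2.02×10^11) = 4.002×10^-6 m⁴
I_req = 4.002×10^6 mm⁴
Solid circle: I = πd⁴/64  ⇒  d = (64I/π)^(1/4) = (64×4.002×10^6/π)^(1/4) = 95.0 mm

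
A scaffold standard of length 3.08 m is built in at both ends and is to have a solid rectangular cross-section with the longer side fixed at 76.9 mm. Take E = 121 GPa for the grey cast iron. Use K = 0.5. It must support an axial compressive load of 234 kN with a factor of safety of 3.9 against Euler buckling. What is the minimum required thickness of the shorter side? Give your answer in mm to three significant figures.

b ≈ 65.6 mm

Required P_cr = n·P = 3.9 × 234 = 912.6 kN
L_e = K·L = 0.5 × 3.08 = 1.540 m
Required I = P_cr·L_e²/(π²E) = 9.126×10^5 × 1.540² / (π² × 1.21×10^11) = 1.812×10^-6 m⁴
I_req = 1.812×10^6 mm⁴
Rectangle, weak axis: I_min = h·b³/12 with h = 76.9 mm fixed  ⇒  b = (12I/h)^(1/3) = 65.6 mm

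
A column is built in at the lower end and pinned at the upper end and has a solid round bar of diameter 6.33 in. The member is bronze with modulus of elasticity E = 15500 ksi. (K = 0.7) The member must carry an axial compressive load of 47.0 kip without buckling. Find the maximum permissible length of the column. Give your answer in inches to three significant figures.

L_max ≈ 724 in

I = πd⁴/64 = π×6.33⁴/64 = 78.81 in⁴
At the buckling limit P_cr = P = 4.700×10^4 lb
From P_cr = π²EI/(K·L)²:  L = (1/K)·√(π²EI/P_cr) = (1/0.7)·√(π²×1.55×10^7×78.81/4.700×10^4)
L = 724 in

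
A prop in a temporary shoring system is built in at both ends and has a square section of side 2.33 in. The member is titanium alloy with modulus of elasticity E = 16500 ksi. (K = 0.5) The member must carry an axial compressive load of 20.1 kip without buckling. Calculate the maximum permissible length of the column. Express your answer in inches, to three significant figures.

I = a⁴/12 = 2.33⁴/12 = 2.456 in⁴
At the buckling limit P_cr = P = 2.010×10^4 lb
From P_cr = π²EI/(K·L)²:  L = (1/K)·√(π²EI/P_cr) = (1/0.5)·√(π²×1.65×10^7×2.456/2.010×10^4)
L = 282 in

L_max ≈ 282 in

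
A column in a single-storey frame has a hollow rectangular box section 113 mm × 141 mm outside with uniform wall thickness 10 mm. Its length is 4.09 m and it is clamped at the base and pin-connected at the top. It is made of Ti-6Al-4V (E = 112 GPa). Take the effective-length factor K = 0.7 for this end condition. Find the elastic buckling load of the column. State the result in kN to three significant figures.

Inner dimensions: h_i = 141 − 2×10 = 121.0 mm, b_i = 113 − 2×10 = 93.00 mm
Weak-axis I_min = (h_o·b_o³ − h_i·b_i³)/12 with b_o = 113, b_i = 93.00 mm (shorter outer/inner sides).
I_min = (141×113³ − 121.0×93.00³)/12 = 8.843×10^6 mm⁴
I = 8.843×10^6 mm⁴ = 8.843×10^-6 m⁴
Effective length L_e = K·L = 0.7 × 4.09 = 2.863 m
P_cr = π²EI / L_e² = π² × 112×10⁹ × 8.843×10^-6 / 2.863² = 1.193×10^6 N

P_cr ≈ 1190 kN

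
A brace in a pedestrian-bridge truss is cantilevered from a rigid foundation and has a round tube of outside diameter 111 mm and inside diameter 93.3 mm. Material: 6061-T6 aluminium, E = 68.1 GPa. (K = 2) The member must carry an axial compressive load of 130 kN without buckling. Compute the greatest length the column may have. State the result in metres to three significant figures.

d_o = 111 mm, d_i = 93.3 mm
I = π(d_o⁴ − d_i⁴)/64 = π(111⁴ − 93.30⁴)/64 = 3.732×10^6 mm⁴
I = 3.732×10^-6 m⁴
At the buckling limit P_cr = P = 1.300×10^5 N
From P_cr = π²EI/(K·L)²:  L = (1/K)·√(π²EI/P_cr) = (1/2)·√(π²×6.81×10^10×3.732×10^-6/1.300×10^5)
L = 2.20 m

L_max ≈ 2.20 m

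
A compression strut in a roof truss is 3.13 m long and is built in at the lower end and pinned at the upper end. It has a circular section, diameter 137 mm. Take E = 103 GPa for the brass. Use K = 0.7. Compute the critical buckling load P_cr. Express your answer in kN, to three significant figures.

P_cr ≈ 3660 kN

I = πd⁴/64 = π×137⁴/64 = 1.729×10^7 mm⁴
I = 1.729×10^7 mm⁴ = 1.729×10^-5 m⁴
Effective length L_e = K·L = 0.7 × 3.13 = 2.191 m
P_cr = π²EI / L_e² = π² × 103×10⁹ × 1.729×10^-5 / 2.191² = 3.662×10^6 N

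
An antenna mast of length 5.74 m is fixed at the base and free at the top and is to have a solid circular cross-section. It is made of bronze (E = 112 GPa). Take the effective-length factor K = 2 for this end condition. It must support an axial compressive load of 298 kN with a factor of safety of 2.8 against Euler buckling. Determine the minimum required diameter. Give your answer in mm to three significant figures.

d ≈ 212 mm

Required P_cr = n·P = 2.8 × 298 = 834.4 kN
L_e = K·L = 2 × 5.74 = 11.48 m
Required I = P_cr·L_e²/(π²E) = 8.344×10^5 × 11.48² / (π² × 1.12×10^11) = 9.948×10^-5 m⁴
I_req = 9.948×10^7 mm⁴
Solid circle: I = πd⁴/64  ⇒  d = (64I/π)^(1/4) = (64×9.948×10^7/π)^(1/4) = 212 mm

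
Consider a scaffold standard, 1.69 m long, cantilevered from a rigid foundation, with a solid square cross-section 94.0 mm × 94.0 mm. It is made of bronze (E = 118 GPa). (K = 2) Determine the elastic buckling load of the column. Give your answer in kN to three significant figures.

I = a⁴/12 = 94.0⁴/12 = 6.506×10^6 mm⁴
I = 6.506×10^6 mm⁴ = 6.506×10^-6 m⁴
Effective length L_e = K·L = 2 × 1.69 = 3.380 m
P_cr = π²EI / L_e² = π² × 118×10⁹ × 6.506×10^-6 / 3.380² = 6.633×10^5 N

P_cr ≈ 663 kN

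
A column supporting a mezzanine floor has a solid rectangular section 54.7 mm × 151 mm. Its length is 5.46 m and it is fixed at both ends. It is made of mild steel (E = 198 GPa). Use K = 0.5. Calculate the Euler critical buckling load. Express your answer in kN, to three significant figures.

Buckling occurs about the weak axis: I_min = h·b³/12 with b = 54.7 mm (the shorter side).
I_min = 151×54.7³/12 = 2.059×10^6 mm⁴
I = 2.059×10^6 mm⁴ = 2.059×10^-6 m⁴
Effective length L_e = K·L = 0.5 × 5.46 = 2.730 m
P_cr = π²EI / L_e² = π² × 198×10⁹ × 2.059×10^-6 / 2.730² = 5.400×10^5 N

P_cr ≈ 540 kN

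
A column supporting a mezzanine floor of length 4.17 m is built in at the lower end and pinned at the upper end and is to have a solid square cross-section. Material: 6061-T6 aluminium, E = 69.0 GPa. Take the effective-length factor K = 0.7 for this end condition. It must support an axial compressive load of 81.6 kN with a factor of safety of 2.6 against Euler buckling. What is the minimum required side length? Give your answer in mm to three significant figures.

a ≈ 75.1 mm

Required P_cr = n·P = 2.6 × 81.6 = 212.2 kN
L_e = K·L = 0.7 × 4.17 = 2.919 m
Required I = P_cr·L_e²/(π²E) = 2.122×10^5 × 2.919² / (π² × 6.90×10^10) = 2.655×10^-6 m⁴
I_req = 2.655×10^6 mm⁴
Solid square: I = a⁴/12  ⇒  a = (12I)^(1/4) = (12×2.655×10^6)^(1/4) = 75.1 mm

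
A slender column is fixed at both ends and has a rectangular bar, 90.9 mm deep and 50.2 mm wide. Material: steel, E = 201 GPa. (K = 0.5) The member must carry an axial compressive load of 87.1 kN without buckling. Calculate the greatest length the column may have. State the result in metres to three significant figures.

L_max ≈ 9.34 m

Buckling occurs about the weak axis: I_min = h·b³/12 with b = 50.2 mm (the shorter side).
I_min = 90.9×50.2³/12 = 9.583×10^5 mm⁴
I = 9.583×10^-7 m⁴
At the buckling limit P_cr = P = 8.710×10^4 N
From P_cr = π²EI/(K·L)²:  L = (1/K)·√(π²EI/P_cr) = (1/0.5)·√(π²×2.01×10^11×9.583×10^-7/8.710×10^4)
L = 9.34 m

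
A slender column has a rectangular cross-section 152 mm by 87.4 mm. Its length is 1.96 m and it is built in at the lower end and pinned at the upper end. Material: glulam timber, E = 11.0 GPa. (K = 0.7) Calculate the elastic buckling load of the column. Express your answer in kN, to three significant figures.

P_cr ≈ 488 kN

Buckling occurs about the weak axis: I_min = h·b³/12 with b = 87.4 mm (the shorter side).
I_min = 152×87.4³/12 = 8.457×10^6 mm⁴
I = 8.457×10^6 mm⁴ = 8.457×10^-6 m⁴
Effective length L_e = K·L = 0.7 × 1.96 = 1.372 m
P_cr = π²EI / L_e² = π² × 11.0×10⁹ × 8.457×10^-6 / 1.372² = 4.877×10^5 N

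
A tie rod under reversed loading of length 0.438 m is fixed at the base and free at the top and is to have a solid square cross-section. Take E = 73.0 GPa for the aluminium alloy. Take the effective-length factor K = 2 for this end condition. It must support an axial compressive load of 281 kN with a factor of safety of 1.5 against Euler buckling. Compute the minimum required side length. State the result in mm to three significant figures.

a ≈ 48.2 mm

Required P_cr = n·P = 1.5 × 281 = 421.5 kN
L_e = K·L = 2 × 0.438 = 0.8760 m
Required I = P_cr·L_e²/(π²E) = 4.215×10^5 × 0.8760² / (π² × 7.30×10^10) = 4.489×10^-7 m⁴
I_req = 4.489×10^5 mm⁴
Solid square: I = a⁴/12  ⇒  a = (12I)^(1/4) = (12×4.489×10^5)^(1/4) = 48.2 mm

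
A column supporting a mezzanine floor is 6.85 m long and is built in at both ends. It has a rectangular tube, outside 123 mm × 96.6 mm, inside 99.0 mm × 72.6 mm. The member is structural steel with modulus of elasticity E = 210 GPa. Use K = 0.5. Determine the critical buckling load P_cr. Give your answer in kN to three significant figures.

P_cr ≈ 1070 kN

Weak-axis I_min = (h_o·b_o³ − h_i·b_i³)/12 with b_o = 96.6, b_i = 72.60 mm (shorter outer/inner sides).
I_min = (123×96.6³ − 99.00×72.60³)/12 = 6.083×10^6 mm⁴
I = 6.083×10^6 mm⁴ = 6.083×10^-6 m⁴
Effective length L_e = K·L = 0.5 × 6.85 = 3.425 m
P_cr = π²EI / L_e² = π² × 210×10⁹ × 6.083×10^-6 / 3.425² = 1.075×10^6 N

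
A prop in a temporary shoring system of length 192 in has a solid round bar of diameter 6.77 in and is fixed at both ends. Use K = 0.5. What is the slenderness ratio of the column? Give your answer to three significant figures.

I = πd⁴/64 = π×6.77⁴/64 = 103.1 in⁴
A = 36.00 in²;  r_min = √(I/A) = √(103.1/36.00) = 1.692 in
L_e = K·L = 0.5 × 192 = 96.00 in
λ = L_e / r_min = 96.000 / 1.692 = 56.7

λ ≈ 56.7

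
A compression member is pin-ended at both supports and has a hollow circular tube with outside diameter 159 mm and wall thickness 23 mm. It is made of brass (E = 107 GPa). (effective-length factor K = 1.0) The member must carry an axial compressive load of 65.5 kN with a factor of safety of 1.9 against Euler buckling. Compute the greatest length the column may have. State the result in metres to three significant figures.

L_max ≈ 14.1 m

Inner diameter d_i = 159 − 2×23 = 113.0 mm
I = π(d_o⁴ − d_i⁴)/64 = π(159⁴ − 113.0⁴)/64 = 2.337×10^7 mm⁴
I = 2.337×10^-5 m⁴
Required critical load P_cr = n·P = 1.9 × 65.5 = 124.4 kN = 1.244×10^5 N
From P_cr = π²EI/(K·L)²:  L = (1/K)·√(π²EI/P_cr) = (1/1)·√(π²×1.07×10^11×2.337×10^-5/1.244×10^5)
L = 14.1 m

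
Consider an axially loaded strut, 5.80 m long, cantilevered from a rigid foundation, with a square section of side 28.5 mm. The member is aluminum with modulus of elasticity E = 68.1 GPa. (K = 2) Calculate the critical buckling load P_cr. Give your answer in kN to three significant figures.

P_cr ≈ 0.275 kN

I = a⁴/12 = 28.5⁴/12 = 5.498×10^4 mm⁴
I = 5.498×10^4 mm⁴ = 5.498×10^-8 m⁴
Effective length L_e = K·L = 2 × 5.80 = 11.60 m
P_cr = π²EI / L_e² = π² × 68.1×10⁹ × 5.498×10^-8 / 11.60² = 274.6 N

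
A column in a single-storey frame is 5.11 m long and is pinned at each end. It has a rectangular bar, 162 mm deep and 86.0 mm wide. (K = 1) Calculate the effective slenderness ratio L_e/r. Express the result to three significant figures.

For a rectangle r_min = b/√12 = 86.0/√12 = 24.83 mm
L_e = K·L = 1 × 5.11 m = 5.110 m = 5110.0 mm
λ = L_e / r_min = 5110.0 / 24.83 = 206

λ ≈ 206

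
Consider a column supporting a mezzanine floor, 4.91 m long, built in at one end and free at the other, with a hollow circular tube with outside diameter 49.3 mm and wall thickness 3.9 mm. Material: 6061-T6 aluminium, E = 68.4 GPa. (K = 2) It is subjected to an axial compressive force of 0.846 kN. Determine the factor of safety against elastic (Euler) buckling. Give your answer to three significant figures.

n ≈ 1.19

Inner diameter d_i = 49.3 − 2×3.9 = 41.50 mm
I = π(d_o⁴ − d_i⁴)/64 = π(49.3⁴ − 41.50⁴)/64 = 1.444×10^5 mm⁴
I = 1.444×10^5 mm⁴ = 1.444×10^-7 m⁴
Effective length L_e = K·L = 2 × 4.91 = 9.820 m
P_cr = π²EI / L_e² = π² × 68.4×10⁹ × 1.444×10^-7 / 9.820² = 1.011×10^3 N
Factor of safety n = P_cr / P = 1.0107 / 0.846 = 1.19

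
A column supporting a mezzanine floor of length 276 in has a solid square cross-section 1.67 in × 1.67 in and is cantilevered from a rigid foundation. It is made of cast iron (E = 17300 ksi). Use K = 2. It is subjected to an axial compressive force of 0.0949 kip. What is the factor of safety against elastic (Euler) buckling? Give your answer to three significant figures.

I = a⁴/12 = 1.67⁴/12 = 0.6482 in⁴
Effective length L_e = K·L = 2 × 276 = 552.0 in
P_cr = π²EI / L_e² = π² × 17300×10³ × 0.6482 / 552.0² = 363.2 lb
Factor of safety n = P_cr / P = 0.36321 / 0.0949 = 3.83

n ≈ 3.83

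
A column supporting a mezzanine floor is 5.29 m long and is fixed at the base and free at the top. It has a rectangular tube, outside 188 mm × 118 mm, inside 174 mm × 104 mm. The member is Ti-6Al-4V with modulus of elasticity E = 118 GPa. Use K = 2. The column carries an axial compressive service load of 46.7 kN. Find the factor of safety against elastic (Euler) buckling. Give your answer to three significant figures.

n ≈ 2.10

Weak-axis I_min = (h_o·b_o³ − h_i·b_i³)/12 with b_o = 118, b_i = 104.0 mm (shorter outer/inner sides).
I_min = (188×118³ − 174.0×104.0³)/12 = 9.430×10^6 mm⁴
I = 9.430×10^6 mm⁴ = 9.430×10^-6 m⁴
Effective length L_e = K·L = 2 × 5.29 = 10.58 m
P_cr = π²EI / L_e² = π² × 118×10⁹ × 9.430×10^-6 / 10.58² = 9.812×10^4 N
Factor of safety n = P_cr / P = 98.115 / 46.7 = 2.10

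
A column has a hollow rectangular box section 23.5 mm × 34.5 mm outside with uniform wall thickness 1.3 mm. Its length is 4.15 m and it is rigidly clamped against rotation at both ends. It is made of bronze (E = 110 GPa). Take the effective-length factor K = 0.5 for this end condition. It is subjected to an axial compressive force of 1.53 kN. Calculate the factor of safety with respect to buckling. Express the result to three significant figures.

Inner dimensions: h_i = 34.5 − 2×1.3 = 31.90 mm, b_i = 23.5 − 2×1.3 = 20.90 mm
Weak-axis I_min = (h_o·b_o³ − h_i·b_i³)/12 with b_o = 23.5, b_i = 20.90 mm (shorter outer/inner sides).
I_min = (34.5×23.5³ − 31.90×20.90³)/12 = 1.304×10^4 mm⁴
I = 1.304×10^4 mm⁴ = 1.304×10^-8 m⁴
Effective length L_e = K·L = 0.5 × 4.15 = 2.075 m
P_cr = π²EI / L_e² = π² × 110×10⁹ × 1.304×10^-8 / 2.075² = 3.289×10^3 N
Factor of safety n = P_cr / P = 3.2887 / 1.53 = 2.15

n ≈ 2.15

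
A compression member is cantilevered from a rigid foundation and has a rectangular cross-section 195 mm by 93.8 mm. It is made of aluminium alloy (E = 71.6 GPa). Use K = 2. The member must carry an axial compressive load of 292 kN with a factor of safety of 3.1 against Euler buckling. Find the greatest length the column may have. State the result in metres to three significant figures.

L_max ≈ 1.62 m

Buckling occurs about the weak axis: I_min = h·b³/12 with b = 93.8 mm (the shorter side).
I_min = 195×93.8³/12 = 1.341×10^7 mm⁴
I = 1.341×10^-5 m⁴
Required critical load P_cr = n·P = 3.1 × 292 = 905.2 kN = 9.052×10^5 N
From P_cr = π²EI/(K·L)²:  L = (1/K)·√(π²EI/P_cr) = (1/2)·√(π²×7.16×10^10×1.341×10^-5/9.052×10^5)
L = 1.62 m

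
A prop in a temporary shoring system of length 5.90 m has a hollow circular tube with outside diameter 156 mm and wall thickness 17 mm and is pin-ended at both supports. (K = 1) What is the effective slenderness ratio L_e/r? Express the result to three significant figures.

λ ≈ 119

Inner diameter d_i = 156 − 2×17 = 122.0 mm
I = π(d_o⁴ − d_i⁴)/64 = π(156⁴ − 122.0⁴)/64 = 1.820×10^7 mm⁴
A = 7.424×10^3 mm²;  r_min = √(I/A) = √(1.820×10^7/7.424×10^3) = 49.51 mm
L_e = K·L = 1 × 5.90 m = 5.900 m = 5900.0 mm
λ = L_e / r_min = 5900.0 / 49.51 = 119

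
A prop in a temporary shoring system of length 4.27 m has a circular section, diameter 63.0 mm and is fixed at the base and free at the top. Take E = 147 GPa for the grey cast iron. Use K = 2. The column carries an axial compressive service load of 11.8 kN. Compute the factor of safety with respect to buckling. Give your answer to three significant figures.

I = πd⁴/64 = π×63.0⁴/64 = 7.733×10^5 mm⁴
I = 7.733×10^5 mm⁴ = 7.733×10^-7 m⁴
Effective length L_e = K·L = 2 × 4.27 = 8.540 m
P_cr = π²EI / L_e² = π² × 147×10⁹ × 7.733×10^-7 / 8.540² = 1.538×10^4 N
Factor of safety n = P_cr / P = 15.383 / 11.8 = 1.30

n ≈ 1.30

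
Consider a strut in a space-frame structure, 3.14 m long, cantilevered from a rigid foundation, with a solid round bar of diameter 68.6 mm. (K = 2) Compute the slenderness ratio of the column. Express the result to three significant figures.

For a solid circle r = d/4 = 68.6/4 = 17.15 mm
L_e = K·L = 2 × 3.14 m = 6.280 m = 6280.0 mm
λ = L_e / r_min = 6280.0 / 17.15 = 366

λ ≈ 366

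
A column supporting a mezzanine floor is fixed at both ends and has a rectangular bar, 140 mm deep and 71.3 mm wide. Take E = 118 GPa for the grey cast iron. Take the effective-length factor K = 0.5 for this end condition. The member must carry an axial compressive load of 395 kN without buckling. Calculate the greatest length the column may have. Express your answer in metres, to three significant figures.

L_max ≈ 7.06 m

Buckling occurs about the weak axis: I_min = h·b³/12 with b = 71.3 mm (the shorter side).
I_min = 140×71.3³/12 = 4.229×10^6 mm⁴
I = 4.229×10^-6 m⁴
At the buckling limit P_cr = P = 3.950×10^5 N
From P_cr = π²EI/(K·L)²:  L = (1/K)·√(π²EI/P_cr) = (1/0.5)·√(π²×1.18×10^11×4.229×10^-6/3.950×10^5)
L = 7.06 m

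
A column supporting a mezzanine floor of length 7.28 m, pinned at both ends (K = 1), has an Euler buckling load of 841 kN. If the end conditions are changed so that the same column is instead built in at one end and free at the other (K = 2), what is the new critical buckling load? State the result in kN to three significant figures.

P_cr ≈ 210 kN

P_cr ∝ 1/K², so P_cr,new = P_cr,old × (K_old/K_new)² = 841 × (1/2)²
= 841 × 0.2500 = 210 kN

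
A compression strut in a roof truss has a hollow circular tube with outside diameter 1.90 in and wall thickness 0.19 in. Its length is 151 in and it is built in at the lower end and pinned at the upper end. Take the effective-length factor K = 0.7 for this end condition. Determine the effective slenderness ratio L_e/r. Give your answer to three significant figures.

Inner diameter d_i = 1.90 − 2×0.19 = 1.520 in
I = π(d_o⁴ − d_i⁴)/64 = π(1.90⁴ − 1.520⁴)/64 = 0.3777 in⁴
A = 1.021 in²;  r_min = √(I/A) = √(0.3777/1.021) = 0.6083 in
L_e = K·L = 0.7 × 151 = 105.7 in
λ = L_e / r_min = 105.70 / 0.6083 = 174

λ ≈ 174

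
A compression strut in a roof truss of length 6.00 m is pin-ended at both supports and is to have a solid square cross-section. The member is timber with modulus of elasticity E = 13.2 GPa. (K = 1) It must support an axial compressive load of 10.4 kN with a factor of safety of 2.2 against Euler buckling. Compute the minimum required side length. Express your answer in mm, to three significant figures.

Required P_cr = n·P = 2.2 × 10.4 = 22.88 kN
L_e = K·L = 1 × 6.00 = 6.000 m
Required I = P_cr·L_e²/(π²E) = 2.288×10^4 × 6.000² / (π² × 1.32×10^10) = 6.322×10^-6 m⁴
I_req = 6.322×10^6 mm⁴
Solid square: I = a⁴/12  ⇒  a = (12I)^(1/4) = (12×6.322×10^6)^(1/4) = 93.3 mm

a ≈ 93.3 mm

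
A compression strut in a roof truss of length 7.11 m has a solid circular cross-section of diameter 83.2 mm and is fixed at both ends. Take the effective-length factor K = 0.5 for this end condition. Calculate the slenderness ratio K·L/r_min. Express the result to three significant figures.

λ ≈ 171

For a solid circle r = d/4 = 83.2/4 = 20.80 mm
L_e = K·L = 0.5 × 7.11 m = 3.555 m = 3555.0 mm
λ = L_e / r_min = 3555.0 / 20.80 = 171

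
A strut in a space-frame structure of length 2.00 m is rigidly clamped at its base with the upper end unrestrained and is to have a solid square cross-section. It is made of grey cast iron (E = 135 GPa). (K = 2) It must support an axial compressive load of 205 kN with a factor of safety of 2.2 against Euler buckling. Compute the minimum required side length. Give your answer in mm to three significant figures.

Required P_cr = n·P = 2.2 × 205 = 451.0 kN
L_e = K·L = 2 × 2.00 = 4.000 m
Required I = P_cr·L_e²/(π²E) = 4.510×10^5 × 4.000² / (π² × 1.35×10^11) = 5.416×10^-6 m⁴
I_req = 5.416×10^6 mm⁴
Solid square: I = a⁴/12  ⇒  a = (12I)^(1/4) = (12×5.416×10^6)^(1/4) = 89.8 mm

a ≈ 89.8 mm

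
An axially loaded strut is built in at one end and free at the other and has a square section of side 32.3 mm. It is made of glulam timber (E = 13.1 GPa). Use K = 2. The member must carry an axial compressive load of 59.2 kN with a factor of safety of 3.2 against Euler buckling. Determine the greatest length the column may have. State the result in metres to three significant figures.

I = a⁴/12 = 32.3⁴/12 = 9.070×10^4 mm⁴
I = 9.070×10^-8 m⁴
Required critical load P_cr = n·P = 3.2 × 59.2 = 189.4 kN = 1.894×10^5 N
From P_cr = π²EI/(K·L)²:  L = (1/K)·√(π²EI/P_cr) = (1/2)·√(π²×1.31×10^10×9.070×10^-8/1.894×10^5)
L = 0.124 m

L_max ≈ 0.124 m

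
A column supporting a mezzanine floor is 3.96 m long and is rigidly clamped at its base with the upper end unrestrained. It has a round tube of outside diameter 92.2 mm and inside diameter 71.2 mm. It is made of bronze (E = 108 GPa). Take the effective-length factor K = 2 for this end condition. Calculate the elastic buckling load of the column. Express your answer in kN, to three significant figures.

d_o = 92.2 mm, d_i = 71.2 mm
I = π(d_o⁴ − d_i⁴)/64 = π(92.2⁴ − 71.20⁴)/64 = 2.286×10^6 mm⁴
I = 2.286×10^6 mm⁴ = 2.286×10^-6 m⁴
Effective length L_e = K·L = 2 × 3.96 = 7.920 m
P_cr = π²EI / L_e² = π² × 108×10⁹ × 2.286×10^-6 / 7.920² = 3.884×10^4 N

P_cr ≈ 38.8 kN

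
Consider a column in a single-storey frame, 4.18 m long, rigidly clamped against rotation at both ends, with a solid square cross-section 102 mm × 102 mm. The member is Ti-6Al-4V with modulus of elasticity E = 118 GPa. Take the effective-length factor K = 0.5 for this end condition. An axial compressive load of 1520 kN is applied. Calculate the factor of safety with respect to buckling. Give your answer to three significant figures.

n ≈ 1.58

I = a⁴/12 = 102⁴/12 = 9.020×10^6 mm⁴
I = 9.020×10^6 mm⁴ = 9.020×10^-6 m⁴
Effective length L_e = K·L = 0.5 × 4.18 = 2.090 m
P_cr = π²EI / L_e² = π² × 118×10⁹ × 9.020×10^-6 / 2.090² = 2.405×10^6 N
Factor of safety n = P_cr / P = 2405.0 / 1520 = 1.58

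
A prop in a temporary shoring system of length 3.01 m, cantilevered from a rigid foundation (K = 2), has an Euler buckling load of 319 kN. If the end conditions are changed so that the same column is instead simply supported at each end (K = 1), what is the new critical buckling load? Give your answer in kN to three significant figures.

P_cr ≈ 1280 kN

P_cr ∝ 1/K², so P_cr,new = P_cr,old × (K_old/K_new)² = 319 × (2/1)²
= 319 × 4.000 = 1280 kN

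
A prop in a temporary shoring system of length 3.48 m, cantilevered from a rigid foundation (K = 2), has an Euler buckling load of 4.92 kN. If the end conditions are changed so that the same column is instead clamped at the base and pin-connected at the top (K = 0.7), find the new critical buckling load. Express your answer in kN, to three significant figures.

P_cr ∝ 1/K², so P_cr,new = P_cr,old × (K_old/K_new)² = 4.92 × (2/0.7)²
= 4.92 × 8.163 = 40.2 kN

P_cr ≈ 40.2 kN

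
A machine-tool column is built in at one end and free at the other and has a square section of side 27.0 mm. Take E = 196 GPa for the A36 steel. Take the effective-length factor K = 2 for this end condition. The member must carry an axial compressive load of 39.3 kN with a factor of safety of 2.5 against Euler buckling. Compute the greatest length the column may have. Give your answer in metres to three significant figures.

I = a⁴/12 = 27.0⁴/12 = 4.429×10^4 mm⁴
I = 4.429×10^-8 m⁴
Required critical load P_cr = n·P = 2.5 × 39.3 = 98.25 kN = 9.825×10^4 N
From P_cr = π²EI/(K·L)²:  L = (1/K)·√(π²EI/P_cr) = (1/2)·√(π²×1.96×10^11×4.429×10^-8/9.825×10^4)
L = 0.467 m

L_max ≈ 0.467 m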